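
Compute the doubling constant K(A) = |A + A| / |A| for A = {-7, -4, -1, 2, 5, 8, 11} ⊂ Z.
K = |A + A| / |A| = 13/7

Enumerate A + A = {a + b : a, b ∈ A}. With |A| = 7, there are |A|^2 = 49 ordered sum pairs; collecting distinct values, A + A = {-14, -11, -8, -5, -2, 1, 4, 7, 10, 13, 16, 19, 22}, so |A + A| = 13. Thus K = 13/7. Here |A + A| = 2|A| − 1 = 13, the minimum possible — so K = 13/7 is minimal, which holds iff A is an arithmetic progression.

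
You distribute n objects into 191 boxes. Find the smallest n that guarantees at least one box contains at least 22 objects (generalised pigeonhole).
n = (22 − 1)·191 + 1 = 4012

By the generalised pigeonhole principle, to guarantee some box contains ≥ r objects we need more than (r − 1) · k objects total. Threshold: n = (r − 1) · k + 1. With r = 22 and k = 191: n = 21 · 191 + 1 = 4011 + 1 = 4012. For n = 4011 = 21 · 191, we can put exactly 21 objects in every box, avoiding 22 in any single one — so 4012 is tight.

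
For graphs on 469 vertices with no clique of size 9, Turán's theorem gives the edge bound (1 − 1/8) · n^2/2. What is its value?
Turán density bound = (7/8) · 469^2/2 = 1539727/16 ≈ 96232.9375

Turán's theorem: ex(n, K_{r+1}) is achieved by the complete r-partite Turán graph T(n, r) with parts as balanced as possible, and is at most (1 − 1/r) · n^2/2. For r = 8, n = 469: the density bound is (7/8) · 219961/2 = 1539727/16 ≈ 96232.9375. The integer-valued extremum is e(T(469, 8)) = 96232, which is strictly less than the density bound 1539727/16 since 8 ∤ 469 (the parts of T(469, 8) cannot all be equal).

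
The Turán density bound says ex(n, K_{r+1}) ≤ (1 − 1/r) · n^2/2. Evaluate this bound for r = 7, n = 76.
Turán density bound = (6/7) · 76^2/2 = 17328/7 ≈ 2475.4286

Turán's theorem: ex(n, K_{r+1}) is achieved by the complete r-partite Turán graph T(n, r) with parts as balanced as possible, and is at most (1 − 1/r) · n^2/2. For r = 7, n = 76: the density bound is (6/7) · 5776/2 = 17328/7 ≈ 2475.4286. The integer-valued extremum is e(T(76, 7)) = 2475, which is strictly less than the density bound 17328/7 since 7 ∤ 76 (the parts of T(76, 7) cannot all be equal).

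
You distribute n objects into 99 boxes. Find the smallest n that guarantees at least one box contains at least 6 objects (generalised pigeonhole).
n = (6 − 1)·99 + 1 = 496

By the generalised pigeonhole principle, to guarantee some box contains ≥ r objects we need more than (r − 1) · k objects total. Threshold: n = (r − 1) · k + 1. With r = 6 and k = 99: n = 5 · 99 + 1 = 495 + 1 = 496. For n = 495 = 5 · 99, we can put exactly 5 objects in every box, avoiding 6 in any single one — so 496 is tight.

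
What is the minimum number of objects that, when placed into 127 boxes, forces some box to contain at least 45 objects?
n = (45 − 1)·127 + 1 = 5589

By the generalised pigeonhole principle, to guarantee some box contains ≥ r objects we need more than (r − 1) · k objects total. Threshold: n = (r − 1) · k + 1. With r = 45 and k = 127: n = 44 · 127 + 1 = 5588 + 1 = 5589. For n = 5588 = 44 · 127, we can put exactly 44 objects in every box, avoiding 45 in any single one — so 5589 is tight.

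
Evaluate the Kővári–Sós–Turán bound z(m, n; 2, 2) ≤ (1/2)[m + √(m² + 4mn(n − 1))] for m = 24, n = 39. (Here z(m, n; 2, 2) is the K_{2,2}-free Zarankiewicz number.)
z(24, 39; 2, 2) ≤ (1/2)[24 + √(24² + 4·24·39·38)] = (1/2)[24 + √142848] = 200.9762

Kővári–Sós–Turán: let r_1, ..., r_24 be the row sums and z = Σ r_i the total number of 1s. Each pair of columns can share at most one row with both entries 1 (else a 2×2 all-ones block appears), so Σ_i C(r_i, 2) ≤ C(39, 2) = 741. By convexity Σ_i C(r_i, 2) ≥ 24·C(z/24, 2) = z(z − 24)/(2·24), giving z² − 24z − 24·39·38 ≤ 0 and hence z ≤ (1/2)[24 + √(576 + 4·35568)] = (1/2)[24 + √142848] ≈ (1/2)(24 + 377.9524) = 200.9762.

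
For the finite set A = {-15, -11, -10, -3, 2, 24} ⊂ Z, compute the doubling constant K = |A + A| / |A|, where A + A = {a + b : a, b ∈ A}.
K = |A + A| / |A| = 20/6 = 10/3

Enumerate A + A = {a + b : a, b ∈ A}. With |A| = 6, there are |A|^2 = 36 ordered sum pairs; collecting distinct values, A + A = {-30, -26, -25, -22, -21, -20, -18, -14, -13, -9, -8, -6, -1, 4, 9, 13, 14, 21, 26, 48}, so |A + A| = 20. Thus K = 20/6 = 10/3. For comparison, the minimum possible |A + A| over all 6-element sets is 2·6 − 1 = 11 (so min K = 11/6), attained only by arithmetic progressions.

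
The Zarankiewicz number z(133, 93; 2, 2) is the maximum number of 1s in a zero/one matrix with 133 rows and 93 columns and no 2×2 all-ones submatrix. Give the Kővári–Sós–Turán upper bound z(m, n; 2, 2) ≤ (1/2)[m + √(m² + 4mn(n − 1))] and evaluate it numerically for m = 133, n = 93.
z(133, 93; 2, 2) ≤ (1/2)[133 + √(133² + 4·133·93·92)] = (1/2)[133 + √4569481] = 1135.3172

Kővári–Sós–Turán: let r_1, ..., r_133 be the row sums and z = Σ r_i the total number of 1s. Each pair of columns can share at most one row with both entries 1 (else a 2×2 all-ones block appears), so Σ_i C(r_i, 2) ≤ C(93, 2) = 4278. By convexity Σ_i C(r_i, 2) ≥ 133·C(z/133, 2) = z(z − 133)/(2·133), giving z² − 133z − 133·93·92 ≤ 0 and hence z ≤ (1/2)[133 + √(17689 + 4·1137948)] = (1/2)[133 + √4569481] ≈ (1/2)(133 + 2137.6344) = 1135.3172.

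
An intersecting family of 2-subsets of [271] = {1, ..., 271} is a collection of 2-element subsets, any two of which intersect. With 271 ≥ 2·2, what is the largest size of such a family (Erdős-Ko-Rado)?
max |F| = C(270, 1) = 270

Erdős-Ko-Rado (1961): when n ≥ 2k, max |F| = C(n−1, k−1). The bound is attained by the star {A : i ∈ A} for any fixed i ∈ [n]. Here C(271−1, 2−1) = C(270, 1) = 270.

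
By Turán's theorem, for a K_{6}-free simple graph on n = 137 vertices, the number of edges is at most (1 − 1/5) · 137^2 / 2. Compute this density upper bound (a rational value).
Turán density bound = (4/5) · 137^2/2 = 37538/5 ≈ 7507.6

Turán's theorem: ex(n, K_{r+1}) is achieved by the complete r-partite Turán graph T(n, r) with parts as balanced as possible, and is at most (1 − 1/r) · n^2/2. For r = 5, n = 137: the density bound is (4/5) · 18769/2 = 37538/5 ≈ 7507.6. The integer-valued extremum is e(T(137, 5)) = 7507, which is strictly less than the density bound 37538/5 since 5 ∤ 137 (the parts of T(137, 5) cannot all be equal).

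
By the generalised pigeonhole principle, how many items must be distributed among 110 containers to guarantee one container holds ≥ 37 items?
n = (37 − 1)·110 + 1 = 3961

By the generalised pigeonhole principle, to guarantee some box contains ≥ r objects we need more than (r − 1) · k objects total. Threshold: n = (r − 1) · k + 1. With r = 37 and k = 110: n = 36 · 110 + 1 = 3960 + 1 = 3961. For n = 3960 = 36 · 110, we can put exactly 36 objects in every box, avoiding 37 in any single one — so 3961 is tight.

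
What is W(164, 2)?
W(164, 2) = 164 + 1 = 165

A 2-term AP is any pair of integers, so a monochromatic 2-AP exists iff some colour is used at least twice. With 164 colours, the colouring i ↦ i on {1, ..., 164} uses each colour once, avoiding any monochromatic pair, so W(164, 2) > 164. For {1, ..., 165}, pigeonhole forces two integers of the same colour, which form a monochromatic 2-AP. Hence W(164, 2) = 165.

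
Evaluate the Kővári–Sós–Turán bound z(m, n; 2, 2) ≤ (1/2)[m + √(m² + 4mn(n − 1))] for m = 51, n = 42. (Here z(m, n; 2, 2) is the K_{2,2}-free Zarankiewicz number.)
z(51, 42; 2, 2) ≤ (1/2)[51 + √(51² + 4·51·42·41)] = (1/2)[51 + √353889] = 322.9429

Kővári–Sós–Turán: let r_1, ..., r_51 be the row sums and z = Σ r_i the total number of 1s. Each pair of columns can share at most one row with both entries 1 (else a 2×2 all-ones block appears), so Σ_i C(r_i, 2) ≤ C(42, 2) = 861. By convexity Σ_i C(r_i, 2) ≥ 51·C(z/51, 2) = z(z − 51)/(2·51), giving z² − 51z − 51·42·41 ≤ 0 and hence z ≤ (1/2)[51 + √(2601 + 4·87822)] = (1/2)[51 + √353889] ≈ (1/2)(51 + 594.8857) = 322.9429.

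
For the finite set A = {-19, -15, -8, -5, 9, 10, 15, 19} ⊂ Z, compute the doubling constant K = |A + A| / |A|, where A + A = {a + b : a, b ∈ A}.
K = |A + A| / |A| = 33/8

Enumerate A + A = {a + b : a, b ∈ A}. With |A| = 8, there are |A|^2 = 64 ordered sum pairs; collecting distinct values, A + A = {-38, -34, -30, -27, -24, -23, -20, -16, -13, -10, -9, -6, -5, -4, 0, 1, 2, 4, 5, 7, 10, 11, 14, 18, 19, 20, 24, 25, 28, 29, 30, 34, 38}, so |A + A| = 33. Thus K = 33/8. For comparison, the minimum possible |A + A| over all 8-element sets is 2·8 − 1 = 15 (so min K = 15/8), attained only by arithmetic progressions.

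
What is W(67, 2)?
W(67, 2) = 67 + 1 = 68

A 2-term AP is any pair of integers, so a monochromatic 2-AP exists iff some colour is used at least twice. With 67 colours, the colouring i ↦ i on {1, ..., 67} uses each colour once, avoiding any monochromatic pair, so W(67, 2) > 67. For {1, ..., 68}, pigeonhole forces two integers of the same colour, which form a monochromatic 2-AP. Hence W(67, 2) = 68.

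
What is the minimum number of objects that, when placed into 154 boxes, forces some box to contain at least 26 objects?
n = (26 − 1)·154 + 1 = 3851

By the generalised pigeonhole principle, to guarantee some box contains ≥ r objects we need more than (r − 1) · k objects total. Threshold: n = (r − 1) · k + 1. With r = 26 and k = 154: n = 25 · 154 + 1 = 3850 + 1 = 3851. For n = 3850 = 25 · 154, we can put exactly 25 objects in every box, avoiding 26 in any single one — so 3851 is tight.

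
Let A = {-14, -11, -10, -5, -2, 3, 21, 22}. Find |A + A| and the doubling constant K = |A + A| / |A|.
K = |A + A| / |A| = 33/8

Enumerate A + A = {a + b : a, b ∈ A}. With |A| = 8, there are |A|^2 = 64 ordered sum pairs; collecting distinct values, A + A = {-28, -25, -24, -22, -21, -20, -19, -16, -15, -13, -12, -11, -10, -8, -7, -4, -2, 1, 6, 7, 8, 10, 11, 12, 16, 17, 19, 20, 24, 25, 42, 43, 44}, so |A + A| = 33. Thus K = 33/8. For comparison, the minimum possible |A + A| over all 8-element sets is 2·8 − 1 = 15 (so min K = 15/8), attained only by arithmetic progressions.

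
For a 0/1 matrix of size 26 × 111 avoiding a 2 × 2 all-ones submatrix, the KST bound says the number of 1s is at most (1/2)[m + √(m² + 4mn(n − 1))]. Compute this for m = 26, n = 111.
z(26, 111; 2, 2) ≤ (1/2)[26 + √(26² + 4·26·111·110)] = (1/2)[26 + √1270516] = 576.5858

Kővári–Sós–Turán: let r_1, ..., r_26 be the row sums and z = Σ r_i the total number of 1s. Each pair of columns can share at most one row with both entries 1 (else a 2×2 all-ones block appears), so Σ_i C(r_i, 2) ≤ C(111, 2) = 6105. By convexity Σ_i C(r_i, 2) ≥ 26·C(z/26, 2) = z(z − 26)/(2·26), giving z² − 26z − 26·111·110 ≤ 0 and hence z ≤ (1/2)[26 + √(676 + 4·317460)] = (1/2)[26 + √1270516] ≈ (1/2)(26 + 1127.1717) = 576.5858.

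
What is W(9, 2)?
W(9, 2) = 9 + 1 = 10

A 2-term AP is any pair of integers, so a monochromatic 2-AP exists iff some colour is used at least twice. With 9 colours, the colouring i ↦ i on {1, ..., 9} uses each colour once, avoiding any monochromatic pair, so W(9, 2) > 9. For {1, ..., 10}, pigeonhole forces two integers of the same colour, which form a monochromatic 2-AP. Hence W(9, 2) = 10.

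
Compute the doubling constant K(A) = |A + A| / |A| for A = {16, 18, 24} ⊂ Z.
K = |A + A| / |A| = 6/3 = 2

Enumerate A + A = {a + b : a, b ∈ A}. With |A| = 3, there are |A|^2 = 9 ordered sum pairs; collecting distinct values, A + A = {32, 34, 36, 40, 42, 48}, so |A + A| = 6. Thus K = 6/3 = 2. For comparison, the minimum possible |A + A| over all 3-element sets is 2·3 − 1 = 5 (so min K = 5/3), attained only by arithmetic progressions.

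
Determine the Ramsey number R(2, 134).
R(2, 134) = 134

R(2, k) = k for all k ≥ 2: in a 2-colouring of K_k, either some edge is red (a red K_2) or all edges are blue (a blue K_k). And K_{133} coloured all-blue has no blue K_134, so R(2, 134) > 133. Hence R(2, 134) = 134.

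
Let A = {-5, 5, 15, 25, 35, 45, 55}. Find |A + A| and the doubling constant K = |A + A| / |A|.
K = |A + A| / |A| = 13/7

Enumerate A + A = {a + b : a, b ∈ A}. With |A| = 7, there are |A|^2 = 49 ordered sum pairs; collecting distinct values, A + A = {-10, 0, 10, 20, 30, 40, 50, 60, 70, 80, 90, 100, 110}, so |A + A| = 13. Thus K = 13/7. Here |A + A| = 2|A| − 1 = 13, the minimum possible — so K = 13/7 is minimal, which holds iff A is an arithmetic progression.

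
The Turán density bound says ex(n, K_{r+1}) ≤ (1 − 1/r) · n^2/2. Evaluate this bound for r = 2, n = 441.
Turán density bound = (1/2) · 441^2/2 = 194481/4 ≈ 48620.25

Turán's theorem: ex(n, K_{r+1}) is achieved by the complete r-partite Turán graph T(n, r) with parts as balanced as possible, and is at most (1 − 1/r) · n^2/2. For r = 2, n = 441: the density bound is (1/2) · 194481/2 = 194481/4 ≈ 48620.25. The integer-valued extremum is e(T(441, 2)) = 48620, which is strictly less than the density bound 194481/4 since 2 ∤ 441 (the parts of T(441, 2) cannot all be equal).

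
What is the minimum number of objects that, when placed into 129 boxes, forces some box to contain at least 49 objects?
n = (49 − 1)·129 + 1 = 6193

By the generalised pigeonhole principle, to guarantee some box contains ≥ r objects we need more than (r − 1) · k objects total. Threshold: n = (r − 1) · k + 1. With r = 49 and k = 129: n = 48 · 129 + 1 = 6192 + 1 = 6193. For n = 6192 = 48 · 129, we can put exactly 48 objects in every box, avoiding 49 in any single one — so 6193 is tight.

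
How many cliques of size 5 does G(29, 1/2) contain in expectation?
E[# K_5] = C(29, 5) · (1/2)^C(5, 2) = 118755 / 2^10 ≈ 115.971680

For each 5-subset S of vertices (there are C(29, 5) = 118755 such S), let X_S = 1 if S induces a K_5 (all C(5, 2) = 10 edges present). Then P(X_S = 1) = (1/2)^10 = 1/1024. By linearity of expectation, E[# K_5] = C(29, 5) · (1/2)^10 = 118755 / 1024 ≈ 115.971680.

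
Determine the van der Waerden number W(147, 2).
W(147, 2) = 147 + 1 = 148

A 2-term AP is any pair of integers, so a monochromatic 2-AP exists iff some colour is used at least twice. With 147 colours, the colouring i ↦ i on {1, ..., 147} uses each colour once, avoiding any monochromatic pair, so W(147, 2) > 147. For {1, ..., 148}, pigeonhole forces two integers of the same colour, which form a monochromatic 2-AP. Hence W(147, 2) = 148.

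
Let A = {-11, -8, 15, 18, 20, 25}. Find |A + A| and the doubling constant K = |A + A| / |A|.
K = |A + A| / |A| = 19/6

Enumerate A + A = {a + b : a, b ∈ A}. With |A| = 6, there are |A|^2 = 36 ordered sum pairs; collecting distinct values, A + A = {-22, -19, -16, 4, 7, 9, 10, 12, 14, 17, 30, 33, 35, 36, 38, 40, 43, 45, 50}, so |A + A| = 19. Thus K = 19/6. For comparison, the minimum possible |A + A| over all 6-element sets is 2·6 − 1 = 11 (so min K = 11/6), attained only by arithmetic progressions.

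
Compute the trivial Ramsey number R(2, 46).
R(2, 46) = 46

R(2, k) = k for all k ≥ 2: in a 2-colouring of K_k, either some edge is red (a red K_2) or all edges are blue (a blue K_k). And K_{45} coloured all-blue has no blue K_46, so R(2, 46) > 45. Hence R(2, 46) = 46.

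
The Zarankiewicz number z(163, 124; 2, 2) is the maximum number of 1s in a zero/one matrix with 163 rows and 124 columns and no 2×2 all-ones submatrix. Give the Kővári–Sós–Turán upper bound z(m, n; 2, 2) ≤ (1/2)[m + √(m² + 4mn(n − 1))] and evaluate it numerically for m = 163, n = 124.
z(163, 124; 2, 2) ≤ (1/2)[163 + √(163² + 4·163·124·123)] = (1/2)[163 + √9970873] = 1660.3345

Kővári–Sós–Turán: let r_1, ..., r_163 be the row sums and z = Σ r_i the total number of 1s. Each pair of columns can share at most one row with both entries 1 (else a 2×2 all-ones block appears), so Σ_i C(r_i, 2) ≤ C(124, 2) = 7626. By convexity Σ_i C(r_i, 2) ≥ 163·C(z/163, 2) = z(z − 163)/(2·163), giving z² − 163z − 163·124·123 ≤ 0 and hence z ≤ (1/2)[163 + √(26569 + 4·2486076)] = (1/2)[163 + √9970873] ≈ (1/2)(163 + 3157.6689) = 1660.3345.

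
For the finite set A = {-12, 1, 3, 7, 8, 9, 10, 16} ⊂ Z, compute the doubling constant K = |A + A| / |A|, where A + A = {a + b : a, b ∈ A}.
K = |A + A| / |A| = 28/8 = 7/2

Enumerate A + A = {a + b : a, b ∈ A}. With |A| = 8, there are |A|^2 = 64 ordered sum pairs; collecting distinct values, A + A = {-24, -11, -9, -5, -4, -3, -2, 2, 4, 6, 8, 9, 10, 11, 12, 13, 14, 15, 16, 17, 18, 19, 20, 23, 24, 25, 26, 32}, so |A + A| = 28. Thus K = 28/8 = 7/2. For comparison, the minimum possible |A + A| over all 8-element sets is 2·8 − 1 = 15 (so min K = 15/8), attained only by arithmetic progressions.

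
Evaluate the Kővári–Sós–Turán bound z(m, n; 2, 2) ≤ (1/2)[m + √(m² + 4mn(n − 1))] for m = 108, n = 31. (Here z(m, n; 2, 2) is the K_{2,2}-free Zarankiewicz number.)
z(108, 31; 2, 2) ≤ (1/2)[108 + √(108² + 4·108·31·30)] = (1/2)[108 + √413424] = 375.4903

Kővári–Sós–Turán: let r_1, ..., r_108 be the row sums and z = Σ r_i the total number of 1s. Each pair of columns can share at most one row with both entries 1 (else a 2×2 all-ones block appears), so Σ_i C(r_i, 2) ≤ C(31, 2) = 465. By convexity Σ_i C(r_i, 2) ≥ 108·C(z/108, 2) = z(z − 108)/(2·108), giving z² − 108z − 108·31·30 ≤ 0 and hence z ≤ (1/2)[108 + √(11664 + 4·100440)] = (1/2)[108 + √413424] ≈ (1/2)(108 + 642.9806) = 375.4903.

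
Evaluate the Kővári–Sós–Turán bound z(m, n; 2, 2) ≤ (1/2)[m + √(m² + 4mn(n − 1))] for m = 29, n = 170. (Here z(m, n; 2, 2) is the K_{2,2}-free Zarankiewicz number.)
z(29, 170; 2, 2) ≤ (1/2)[29 + √(29² + 4·29·170·169)] = (1/2)[29 + √3333521] = 927.3966

Kővári–Sós–Turán: let r_1, ..., r_29 be the row sums and z = Σ r_i the total number of 1s. Each pair of columns can share at most one row with both entries 1 (else a 2×2 all-ones block appears), so Σ_i C(r_i, 2) ≤ C(170, 2) = 14365. By convexity Σ_i C(r_i, 2) ≥ 29·C(z/29, 2) = z(z − 29)/(2·29), giving z² − 29z − 29·170·169 ≤ 0 and hence z ≤ (1/2)[29 + √(841 + 4·833170)] = (1/2)[29 + √3333521] ≈ (1/2)(29 + 1825.7933) = 927.3966.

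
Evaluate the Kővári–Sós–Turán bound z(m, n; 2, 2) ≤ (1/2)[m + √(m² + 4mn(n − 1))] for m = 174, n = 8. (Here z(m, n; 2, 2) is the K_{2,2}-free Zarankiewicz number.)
z(174, 8; 2, 2) ≤ (1/2)[174 + √(174² + 4·174·8·7)] = (1/2)[174 + √69252] = 218.5789

Kővári–Sós–Turán: let r_1, ..., r_174 be the row sums and z = Σ r_i the total number of 1s. Each pair of columns can share at most one row with both entries 1 (else a 2×2 all-ones block appears), so Σ_i C(r_i, 2) ≤ C(8, 2) = 28. By convexity Σ_i C(r_i, 2) ≥ 174·C(z/174, 2) = z(z − 174)/(2·174), giving z² − 174z − 174·8·7 ≤ 0 and hence z ≤ (1/2)[174 + √(30276 + 4·9744)] = (1/2)[174 + √69252] ≈ (1/2)(174 + 263.1577) = 218.5789.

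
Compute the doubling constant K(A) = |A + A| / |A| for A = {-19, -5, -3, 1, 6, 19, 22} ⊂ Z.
K = |A + A| / |A| = 27/7

Enumerate A + A = {a + b : a, b ∈ A}. With |A| = 7, there are |A|^2 = 49 ordered sum pairs; collecting distinct values, A + A = {-38, -24, -22, -18, -13, -10, -8, -6, -4, -2, 0, 1, 2, 3, 7, 12, 14, 16, 17, 19, 20, 23, 25, 28, 38, 41, 44}, so |A + A| = 27. Thus K = 27/7. For comparison, the minimum possible |A + A| over all 7-element sets is 2·7 − 1 = 13 (so min K = 13/7), attained only by arithmetic progressions.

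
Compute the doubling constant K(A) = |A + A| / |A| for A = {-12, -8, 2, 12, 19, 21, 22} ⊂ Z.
K = |A + A| / |A| = 25/7

Enumerate A + A = {a + b : a, b ∈ A}. With |A| = 7, there are |A|^2 = 49 ordered sum pairs; collecting distinct values, A + A = {-24, -20, -16, -10, -6, 0, 4, 7, 9, 10, 11, 13, 14, 21, 23, 24, 31, 33, 34, 38, 40, 41, 42, 43, 44}, so |A + A| = 25. Thus K = 25/7. For comparison, the minimum possible |A + A| over all 7-element sets is 2·7 − 1 = 13 (so min K = 13/7), attained only by arithmetic progressions.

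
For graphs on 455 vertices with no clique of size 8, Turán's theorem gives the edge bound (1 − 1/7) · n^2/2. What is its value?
Turán density bound = (6/7) · 455^2/2 = 88725

Turán's theorem: ex(n, K_{r+1}) is achieved by the complete r-partite Turán graph T(n, r) with parts as balanced as possible, and is at most (1 − 1/r) · n^2/2. For r = 7, n = 455: the density bound is (6/7) · 207025/2 = 88725. Since 7 ∣ 455, the Turán graph T(455, 7) has parts of equal size 65, and its edge count e(T(455, 7)) = 88725 attains the density bound exactly.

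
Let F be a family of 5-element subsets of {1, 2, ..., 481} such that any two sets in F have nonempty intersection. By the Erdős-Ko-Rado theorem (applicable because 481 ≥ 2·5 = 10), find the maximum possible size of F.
max |F| = C(480, 4) = 2184297480

Erdős-Ko-Rado (1961): when n ≥ 2k, max |F| = C(n−1, k−1). The bound is attained by the star {A : i ∈ A} for any fixed i ∈ [n]. Here C(481−1, 5−1) = C(480, 4) = 2184297480.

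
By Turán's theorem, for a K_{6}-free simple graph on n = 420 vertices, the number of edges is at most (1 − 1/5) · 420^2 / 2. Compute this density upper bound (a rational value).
Turán density bound = (4/5) · 420^2/2 = 70560

Turán's theorem: ex(n, K_{r+1}) is achieved by the complete r-partite Turán graph T(n, r) with parts as balanced as possible, and is at most (1 − 1/r) · n^2/2. For r = 5, n = 420: the density bound is (4/5) · 176400/2 = 70560. Since 5 ∣ 420, the Turán graph T(420, 5) has parts of equal size 84, and its edge count e(T(420, 5)) = 70560 attains the density bound exactly.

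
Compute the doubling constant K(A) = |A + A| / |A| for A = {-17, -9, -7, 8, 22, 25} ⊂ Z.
K = |A + A| / |A| = 20/6 = 10/3

Enumerate A + A = {a + b : a, b ∈ A}. With |A| = 6, there are |A|^2 = 36 ordered sum pairs; collecting distinct values, A + A = {-34, -26, -24, -18, -16, -14, -9, -1, 1, 5, 8, 13, 15, 16, 18, 30, 33, 44, 47, 50}, so |A + A| = 20. Thus K = 20/6 = 10/3. For comparison, the minimum possible |A + A| over all 6-element sets is 2·6 − 1 = 11 (so min K = 11/6), attained only by arithmetic progressions.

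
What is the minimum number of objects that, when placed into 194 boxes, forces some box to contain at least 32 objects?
n = (32 − 1)·194 + 1 = 6015

By the generalised pigeonhole principle, to guarantee some box contains ≥ r objects we need more than (r − 1) · k objects total. Threshold: n = (r − 1) · k + 1. With r = 32 and k = 194: n = 31 · 194 + 1 = 6014 + 1 = 6015. For n = 6014 = 31 · 194, we can put exactly 31 objects in every box, avoiding 32 in any single one — so 6015 is tight.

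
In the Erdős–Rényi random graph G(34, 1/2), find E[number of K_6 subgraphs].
E[# K_6] = C(34, 6) · (1/2)^C(6, 2) = 1344904 / 2^15 = 168113/4096 ≈ 41.043213

For each 6-subset S of vertices (there are C(34, 6) = 1344904 such S), let X_S = 1 if S induces a K_6 (all C(6, 2) = 15 edges present). Then P(X_S = 1) = (1/2)^15 = 1/32768. By linearity of expectation, E[# K_6] = C(34, 6) · (1/2)^15 = 1344904 / 32768 = 168113/4096 ≈ 41.043213.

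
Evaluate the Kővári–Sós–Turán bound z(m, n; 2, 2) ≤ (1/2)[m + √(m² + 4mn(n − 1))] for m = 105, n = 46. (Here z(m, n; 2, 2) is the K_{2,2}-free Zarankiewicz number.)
z(105, 46; 2, 2) ≤ (1/2)[105 + √(105² + 4·105·46·45)] = (1/2)[105 + √880425] = 521.6548

Kővári–Sós–Turán: let r_1, ..., r_105 be the row sums and z = Σ r_i the total number of 1s. Each pair of columns can share at most one row with both entries 1 (else a 2×2 all-ones block appears), so Σ_i C(r_i, 2) ≤ C(46, 2) = 1035. By convexity Σ_i C(r_i, 2) ≥ 105·C(z/105, 2) = z(z − 105)/(2·105), giving z² − 105z − 105·46·45 ≤ 0 and hence z ≤ (1/2)[105 + √(11025 + 4·217350)] = (1/2)[105 + √880425] ≈ (1/2)(105 + 938.3097) = 521.6548.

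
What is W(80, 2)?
W(80, 2) = 80 + 1 = 81

A 2-term AP is any pair of integers, so a monochromatic 2-AP exists iff some colour is used at least twice. With 80 colours, the colouring i ↦ i on {1, ..., 80} uses each colour once, avoiding any monochromatic pair, so W(80, 2) > 80. For {1, ..., 81}, pigeonhole forces two integers of the same colour, which form a monochromatic 2-AP. Hence W(80, 2) = 81.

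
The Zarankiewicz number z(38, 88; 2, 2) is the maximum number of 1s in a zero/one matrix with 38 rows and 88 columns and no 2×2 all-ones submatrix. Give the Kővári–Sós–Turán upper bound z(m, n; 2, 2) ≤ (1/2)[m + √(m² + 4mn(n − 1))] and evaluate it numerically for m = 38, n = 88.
z(38, 88; 2, 2) ≤ (1/2)[38 + √(38² + 4·38·88·87)] = (1/2)[38 + √1165156] = 558.712

Kővári–Sós–Turán: let r_1, ..., r_38 be the row sums and z = Σ r_i the total number of 1s. Each pair of columns can share at most one row with both entries 1 (else a 2×2 all-ones block appears), so Σ_i C(r_i, 2) ≤ C(88, 2) = 3828. By convexity Σ_i C(r_i, 2) ≥ 38·C(z/38, 2) = z(z − 38)/(2·38), giving z² − 38z − 38·88·87 ≤ 0 and hence z ≤ (1/2)[38 + √(1444 + 4·290928)] = (1/2)[38 + √1165156] ≈ (1/2)(38 + 1079.4239) = 558.712.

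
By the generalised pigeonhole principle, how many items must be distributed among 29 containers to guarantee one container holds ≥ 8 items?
n = (8 − 1)·29 + 1 = 204

By the generalised pigeonhole principle, to guarantee some box contains ≥ r objects we need more than (r − 1) · k objects total. Threshold: n = (r − 1) · k + 1. With r = 8 and k = 29: n = 7 · 29 + 1 = 203 + 1 = 204. For n = 203 = 7 · 29, we can put exactly 7 objects in every box, avoiding 8 in any single one — so 204 is tight.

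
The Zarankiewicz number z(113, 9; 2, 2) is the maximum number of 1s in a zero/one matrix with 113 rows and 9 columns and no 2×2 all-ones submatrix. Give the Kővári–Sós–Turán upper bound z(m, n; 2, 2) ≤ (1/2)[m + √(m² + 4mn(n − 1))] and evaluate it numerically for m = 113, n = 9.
z(113, 9; 2, 2) ≤ (1/2)[113 + √(113² + 4·113·9·8)] = (1/2)[113 + √45313] = 162.9343

Kővári–Sós–Turán: let r_1, ..., r_113 be the row sums and z = Σ r_i the total number of 1s. Each pair of columns can share at most one row with both entries 1 (else a 2×2 all-ones block appears), so Σ_i C(r_i, 2) ≤ C(9, 2) = 36. By convexity Σ_i C(r_i, 2) ≥ 113·C(z/113, 2) = z(z − 113)/(2·113), giving z² − 113z − 113·9·8 ≤ 0 and hence z ≤ (1/2)[113 + √(12769 + 4·8136)] = (1/2)[113 + √45313] ≈ (1/2)(113 + 212.8685) = 162.9343.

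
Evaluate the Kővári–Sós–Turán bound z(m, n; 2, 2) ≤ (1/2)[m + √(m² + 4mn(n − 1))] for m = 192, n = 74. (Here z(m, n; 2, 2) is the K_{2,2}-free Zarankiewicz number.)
z(192, 74; 2, 2) ≤ (1/2)[192 + √(192² + 4·192·74·73)] = (1/2)[192 + √4185600] = 1118.9369

Kővári–Sós–Turán: let r_1, ..., r_192 be the row sums and z = Σ r_i the total number of 1s. Each pair of columns can share at most one row with both entries 1 (else a 2×2 all-ones block appears), so Σ_i C(r_i, 2) ≤ C(74, 2) = 2701. By convexity Σ_i C(r_i, 2) ≥ 192·C(z/192, 2) = z(z − 192)/(2·192), giving z² − 192z − 192·74·73 ≤ 0 and hence z ≤ (1/2)[192 + √(36864 + 4·1037184)] = (1/2)[192 + √4185600] ≈ (1/2)(192 + 2045.8739) = 1118.9369.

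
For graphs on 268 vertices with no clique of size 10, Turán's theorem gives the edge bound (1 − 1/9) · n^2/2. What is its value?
Turán density bound = (8/9) · 268^2/2 = 287296/9 ≈ 31921.7778

Turán's theorem: ex(n, K_{r+1}) is achieved by the complete r-partite Turán graph T(n, r) with parts as balanced as possible, and is at most (1 − 1/r) · n^2/2. For r = 9, n = 268: the density bound is (8/9) · 71824/2 = 287296/9 ≈ 31921.7778. The integer-valued extremum is e(T(268, 9)) = 31921, which is strictly less than the density bound 287296/9 since 9 ∤ 268 (the parts of T(268, 9) cannot all be equal).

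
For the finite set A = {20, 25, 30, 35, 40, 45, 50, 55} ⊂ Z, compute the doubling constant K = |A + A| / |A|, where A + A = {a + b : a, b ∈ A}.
K = |A + A| / |A| = 15/8

Enumerate A + A = {a + b : a, b ∈ A}. With |A| = 8, there are |A|^2 = 64 ordered sum pairs; collecting distinct values, A + A = {40, 45, 50, 55, 60, 65, 70, 75, 80, 85, 90, 95, 100, 105, 110}, so |A + A| = 15. Thus K = 15/8. Here |A + A| = 2|A| − 1 = 15, the minimum possible — so K = 15/8 is minimal, which holds iff A is an arithmetic progression.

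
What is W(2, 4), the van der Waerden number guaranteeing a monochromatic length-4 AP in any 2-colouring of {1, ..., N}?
W(2, 4) = 35

W(2, 4) = 35. The lower bound W(2, 4) > 34 comes from an explicit good 2-colouring of [1, 34]; the upper bound W(2, 4) ≤ 35 was verified by exhaustive search over 2-colourings of [1, 35].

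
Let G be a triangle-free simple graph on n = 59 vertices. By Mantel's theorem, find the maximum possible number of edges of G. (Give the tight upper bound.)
ex(59, K_3) = ⌊59^2/4⌋ = 870

Mantel (1907): a triangle-free graph on n vertices has at most ⌊n^2/4⌋ edges, with equality for the complete bipartite graph K_{⌊n/2⌋, ⌈n/2⌉}. For n = 59: ⌊59^2/4⌋ = ⌊3481/4⌋ = 870. The extremal graph is K_{29, 30}, which has 29·30 = 870 edges.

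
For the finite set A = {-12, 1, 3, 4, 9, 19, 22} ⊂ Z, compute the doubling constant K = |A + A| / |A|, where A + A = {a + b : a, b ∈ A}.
K = |A + A| / |A| = 25/7

Enumerate A + A = {a + b : a, b ∈ A}. With |A| = 7, there are |A|^2 = 49 ordered sum pairs; collecting distinct values, A + A = {-24, -11, -9, -8, -3, 2, 4, 5, 6, 7, 8, 10, 12, 13, 18, 20, 22, 23, 25, 26, 28, 31, 38, 41, 44}, so |A + A| = 25. Thus K = 25/7. For comparison, the minimum possible |A + A| over all 7-element sets is 2·7 − 1 = 13 (so min K = 13/7), attained only by arithmetic progressions.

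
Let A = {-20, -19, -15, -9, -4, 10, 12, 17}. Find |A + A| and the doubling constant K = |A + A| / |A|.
K = |A + A| / |A| = 32/8 = 4

Enumerate A + A = {a + b : a, b ∈ A}. With |A| = 8, there are |A|^2 = 64 ordered sum pairs; collecting distinct values, A + A = {-40, -39, -38, -35, -34, -30, -29, -28, -24, -23, -19, -18, -13, -10, -9, -8, -7, -5, -3, -2, 1, 2, 3, 6, 8, 13, 20, 22, 24, 27, 29, 34}, so |A + A| = 32. Thus K = 32/8 = 4. For comparison, the minimum possible |A + A| over all 8-element sets is 2·8 − 1 = 15 (so min K = 15/8), attained only by arithmetic progressions.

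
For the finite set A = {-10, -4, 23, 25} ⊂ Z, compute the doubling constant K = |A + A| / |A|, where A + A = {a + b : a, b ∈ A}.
K = |A + A| / |A| = 10/4 = 5/2

Enumerate A + A = {a + b : a, b ∈ A}. With |A| = 4, there are |A|^2 = 16 ordered sum pairs; collecting distinct values, A + A = {-20, -14, -8, 13, 15, 19, 21, 46, 48, 50}, so |A + A| = 10. Thus K = 10/4 = 5/2. For comparison, the minimum possible |A + A| over all 4-element sets is 2·4 − 1 = 7 (so min K = 7/4), attained only by arithmetic progressions.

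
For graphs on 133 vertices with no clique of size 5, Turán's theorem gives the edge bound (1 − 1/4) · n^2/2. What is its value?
Turán density bound = (3/4) · 133^2/2 = 53067/8 ≈ 6633.375

Turán's theorem: ex(n, K_{r+1}) is achieved by the complete r-partite Turán graph T(n, r) with parts as balanced as possible, and is at most (1 − 1/r) · n^2/2. For r = 4, n = 133: the density bound is (3/4) · 17689/2 = 53067/8 ≈ 6633.375. The integer-valued extremum is e(T(133, 4)) = 6633, which is strictly less than the density bound 53067/8 since 4 ∤ 133 (the parts of T(133, 4) cannot all be equal).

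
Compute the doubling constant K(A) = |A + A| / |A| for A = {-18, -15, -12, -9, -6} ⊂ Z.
K = |A + A| / |A| = 9/5

Enumerate A + A = {a + b : a, b ∈ A}. With |A| = 5, there are |A|^2 = 25 ordered sum pairs; collecting distinct values, A + A = {-36, -33, -30, -27, -24, -21, -18, -15, -12}, so |A + A| = 9. Thus K = 9/5. Here |A + A| = 2|A| − 1 = 9, the minimum possible — so K = 9/5 is minimal, which holds iff A is an arithmetic progression.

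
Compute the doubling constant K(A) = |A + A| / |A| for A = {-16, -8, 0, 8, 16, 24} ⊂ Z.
K = |A + A| / |A| = 11/6

Enumerate A + A = {a + b : a, b ∈ A}. With |A| = 6, there are |A|^2 = 36 ordered sum pairs; collecting distinct values, A + A = {-32, -24, -16, -8, 0, 8, 16, 24, 32, 40, 48}, so |A + A| = 11. Thus K = 11/6. Here |A + A| = 2|A| − 1 = 11, the minimum possible — so K = 11/6 is minimal, which holds iff A is an arithmetic progression.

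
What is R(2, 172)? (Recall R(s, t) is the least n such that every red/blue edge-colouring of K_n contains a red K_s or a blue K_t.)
R(2, 172) = 172

R(2, k) = k for all k ≥ 2: in a 2-colouring of K_k, either some edge is red (a red K_2) or all edges are blue (a blue K_k). And K_{171} coloured all-blue has no blue K_172, so R(2, 172) > 171. Hence R(2, 172) = 172.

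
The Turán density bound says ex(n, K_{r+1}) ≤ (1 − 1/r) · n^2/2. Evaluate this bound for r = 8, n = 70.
Turán density bound = (7/8) · 70^2/2 = 8575/4 ≈ 2143.75

Turán's theorem: ex(n, K_{r+1}) is achieved by the complete r-partite Turán graph T(n, r) with parts as balanced as possible, and is at most (1 − 1/r) · n^2/2. For r = 8, n = 70: the density bound is (7/8) · 4900/2 = 8575/4 ≈ 2143.75. The integer-valued extremum is e(T(70, 8)) = 2143, which is strictly less than the density bound 8575/4 since 8 ∤ 70 (the parts of T(70, 8) cannot all be equal).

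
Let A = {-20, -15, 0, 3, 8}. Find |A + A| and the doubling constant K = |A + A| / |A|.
K = |A + A| / |A| = 14/5

Enumerate A + A = {a + b : a, b ∈ A}. With |A| = 5, there are |A|^2 = 25 ordered sum pairs; collecting distinct values, A + A = {-40, -35, -30, -20, -17, -15, -12, -7, 0, 3, 6, 8, 11, 16}, so |A + A| = 14. Thus K = 14/5. For comparison, the minimum possible |A + A| over all 5-element sets is 2·5 − 1 = 9 (so min K = 9/5), attained only by arithmetic progressions.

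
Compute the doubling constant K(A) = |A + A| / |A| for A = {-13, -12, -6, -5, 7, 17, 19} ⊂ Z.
K = |A + A| / |A| = 26/7

Enumerate A + A = {a + b : a, b ∈ A}. With |A| = 7, there are |A|^2 = 49 ordered sum pairs; collecting distinct values, A + A = {-26, -25, -24, -19, -18, -17, -12, -11, -10, -6, -5, 1, 2, 4, 5, 6, 7, 11, 12, 13, 14, 24, 26, 34, 36, 38}, so |A + A| = 26. Thus K = 26/7. For comparison, the minimum possible |A + A| over all 7-element sets is 2·7 − 1 = 13 (so min K = 13/7), attained only by arithmetic progressions.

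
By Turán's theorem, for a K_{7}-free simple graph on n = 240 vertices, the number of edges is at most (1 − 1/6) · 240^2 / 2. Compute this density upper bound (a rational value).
Turán density bound = (5/6) · 240^2/2 = 24000

Turán's theorem: ex(n, K_{r+1}) is achieved by the complete r-partite Turán graph T(n, r) with parts as balanced as possible, and is at most (1 − 1/r) · n^2/2. For r = 6, n = 240: the density bound is (5/6) · 57600/2 = 24000. Since 6 ∣ 240, the Turán graph T(240, 6) has parts of equal size 40, and its edge count e(T(240, 6)) = 24000 attains the density bound exactly.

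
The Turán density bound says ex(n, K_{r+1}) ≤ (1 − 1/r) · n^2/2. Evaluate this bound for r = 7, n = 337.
Turán density bound = (6/7) · 337^2/2 = 340707/7 ≈ 48672.4286

Turán's theorem: ex(n, K_{r+1}) is achieved by the complete r-partite Turán graph T(n, r) with parts as balanced as possible, and is at most (1 − 1/r) · n^2/2. For r = 7, n = 337: the density bound is (6/7) · 113569/2 = 340707/7 ≈ 48672.4286. The integer-valued extremum is e(T(337, 7)) = 48672, which is strictly less than the density bound 340707/7 since 7 ∤ 337 (the parts of T(337, 7) cannot all be equal).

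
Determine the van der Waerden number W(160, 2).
W(160, 2) = 160 + 1 = 161

A 2-term AP is any pair of integers, so a monochromatic 2-AP exists iff some colour is used at least twice. With 160 colours, the colouring i ↦ i on {1, ..., 160} uses each colour once, avoiding any monochromatic pair, so W(160, 2) > 160. For {1, ..., 161}, pigeonhole forces two integers of the same colour, which form a monochromatic 2-AP. Hence W(160, 2) = 161.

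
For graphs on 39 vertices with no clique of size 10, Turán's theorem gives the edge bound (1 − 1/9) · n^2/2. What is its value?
Turán density bound = (8/9) · 39^2/2 = 676

Turán's theorem: ex(n, K_{r+1}) is achieved by the complete r-partite Turán graph T(n, r) with parts as balanced as possible, and is at most (1 − 1/r) · n^2/2. For r = 9, n = 39: the density bound is (8/9) · 1521/2 = 676. The integer-valued extremum is e(T(39, 9)) = 675, which is strictly less than the density bound 676 since 9 ∤ 39 (the parts of T(39, 9) cannot all be equal).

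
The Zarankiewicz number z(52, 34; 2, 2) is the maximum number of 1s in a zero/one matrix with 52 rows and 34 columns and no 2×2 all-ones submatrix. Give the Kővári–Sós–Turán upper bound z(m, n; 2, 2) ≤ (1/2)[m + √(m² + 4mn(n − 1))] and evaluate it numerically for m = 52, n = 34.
z(52, 34; 2, 2) ≤ (1/2)[52 + √(52² + 4·52·34·33)] = (1/2)[52 + √236080] = 268.9403

Kővári–Sós–Turán: let r_1, ..., r_52 be the row sums and z = Σ r_i the total number of 1s. Each pair of columns can share at most one row with both entries 1 (else a 2×2 all-ones block appears), so Σ_i C(r_i, 2) ≤ C(34, 2) = 561. By convexity Σ_i C(r_i, 2) ≥ 52·C(z/52, 2) = z(z − 52)/(2·52), giving z² − 52z − 52·34·33 ≤ 0 and hence z ≤ (1/2)[52 + √(2704 + 4·58344)] = (1/2)[52 + √236080] ≈ (1/2)(52 + 485.8806) = 268.9403.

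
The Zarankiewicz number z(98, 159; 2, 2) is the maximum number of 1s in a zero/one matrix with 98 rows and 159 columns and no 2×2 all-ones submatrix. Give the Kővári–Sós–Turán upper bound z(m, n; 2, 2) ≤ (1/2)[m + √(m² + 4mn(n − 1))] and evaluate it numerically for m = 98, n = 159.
z(98, 159; 2, 2) ≤ (1/2)[98 + √(98² + 4·98·159·158)] = (1/2)[98 + √9857428] = 1618.8271

Kővári–Sós–Turán: let r_1, ..., r_98 be the row sums and z = Σ r_i the total number of 1s. Each pair of columns can share at most one row with both entries 1 (else a 2×2 all-ones block appears), so Σ_i C(r_i, 2) ≤ C(159, 2) = 12561. By convexity Σ_i C(r_i, 2) ≥ 98·C(z/98, 2) = z(z − 98)/(2·98), giving z² − 98z − 98·159·158 ≤ 0 and hence z ≤ (1/2)[98 + √(9604 + 4·2461956)] = (1/2)[98 + √9857428] ≈ (1/2)(98 + 3139.6541) = 1618.8271.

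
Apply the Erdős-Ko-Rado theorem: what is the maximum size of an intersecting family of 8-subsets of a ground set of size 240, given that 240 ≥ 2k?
max |F| = C(239, 7) = 8088059011227

The Erdős-Ko-Rado theorem states: for n ≥ 2k, an intersecting family of k-subsets of an n-element set has size at most C(n − 1, k − 1), with equality for 'star' families {A ⊆ [n] : |A| = k, i ∈ A} (fix an element i). For n = 240, k = 8: C(239, 7) = 8088059011227.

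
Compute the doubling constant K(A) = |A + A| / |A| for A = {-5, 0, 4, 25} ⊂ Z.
K = |A + A| / |A| = 10/4 = 5/2

Enumerate A + A = {a + b : a, b ∈ A}. With |A| = 4, there are |A|^2 = 16 ordered sum pairs; collecting distinct values, A + A = {-10, -5, -1, 0, 4, 8, 20, 25, 29, 50}, so |A + A| = 10. Thus K = 10/4 = 5/2. For comparison, the minimum possible |A + A| over all 4-element sets is 2·4 − 1 = 7 (so min K = 7/4), attained only by arithmetic progressions.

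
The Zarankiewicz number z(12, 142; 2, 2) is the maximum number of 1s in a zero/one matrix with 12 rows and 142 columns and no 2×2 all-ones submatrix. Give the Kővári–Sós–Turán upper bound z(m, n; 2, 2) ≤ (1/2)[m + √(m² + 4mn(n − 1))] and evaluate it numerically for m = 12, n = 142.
z(12, 142; 2, 2) ≤ (1/2)[12 + √(12² + 4·12·142·141)] = (1/2)[12 + √961200] = 496.204

Kővári–Sós–Turán: let r_1, ..., r_12 be the row sums and z = Σ r_i the total number of 1s. Each pair of columns can share at most one row with both entries 1 (else a 2×2 all-ones block appears), so Σ_i C(r_i, 2) ≤ C(142, 2) = 10011. By convexity Σ_i C(r_i, 2) ≥ 12·C(z/12, 2) = z(z − 12)/(2·12), giving z² − 12z − 12·142·141 ≤ 0 and hence z ≤ (1/2)[12 + √(144 + 4·240264)] = (1/2)[12 + √961200] ≈ (1/2)(12 + 980.4081) = 496.204.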